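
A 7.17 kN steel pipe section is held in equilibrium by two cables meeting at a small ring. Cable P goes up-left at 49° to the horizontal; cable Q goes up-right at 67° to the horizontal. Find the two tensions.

ΣF_x = 0: −T_P·cos49° + T_Q·cos67° = 0 → T_Q = 1.67905·T_P.
ΣF_y = 0: T_P·sin49° + T_Q·sin67° = 7.17.
Substitute: T_P·(0.75471 + 1.67905·0.920505) = 7.17 → T_P = 3.11701 ≈ 3.117 kN.
Then T_Q = 1.67905 × 3.11701 = 5.234 kN.

T_P = 3.117 kN, T_Q = 5.234 kN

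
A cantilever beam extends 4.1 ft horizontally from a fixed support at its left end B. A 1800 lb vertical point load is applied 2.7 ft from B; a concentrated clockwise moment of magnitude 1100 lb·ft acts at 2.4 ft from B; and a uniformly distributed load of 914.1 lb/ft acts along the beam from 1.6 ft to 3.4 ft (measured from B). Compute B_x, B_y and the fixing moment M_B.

Resultant of the distributed load: 914.1 × 1.8 = 1645.38 lb at 2.5 ft from B.
ΣF_x = 0: B_x = 0.
ΣF_y = 0: B_y − 1800 − 914.1·1.8 = 0 → B_y = 3445 lb.
ΣM about B: M_B − 1800·2.7 − 1100 − (914.1·1.8)·2.5 = 0 → M_B = 10070 lb·ft.

B_x = 0, B_y = 3445 lb, M_B = 10070 lb·ft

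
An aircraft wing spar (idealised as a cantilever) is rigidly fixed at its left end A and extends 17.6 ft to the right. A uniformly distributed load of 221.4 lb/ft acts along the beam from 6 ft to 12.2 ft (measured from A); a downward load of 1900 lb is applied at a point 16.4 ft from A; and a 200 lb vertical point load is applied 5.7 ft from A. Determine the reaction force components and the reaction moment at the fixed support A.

Resultant of the distributed load: 221.4 × 6.2 = 1372.68 lb at 9.1 ft from A.
ΣF_x = 0: A_x = 0.
ΣF_y = 0: A_y − 221.4·6.2 − 1900 − 200 = 0 → A_y = 3473 lb.
ΣM about A: M_A − (221.4·6.2)·9.1 − 1900·16.4 − 200·5.7 = 0 → M_A = 44790 lb·ft.

A_x = 0, A_y = 3473 lb, M_A = 44790 lb·ft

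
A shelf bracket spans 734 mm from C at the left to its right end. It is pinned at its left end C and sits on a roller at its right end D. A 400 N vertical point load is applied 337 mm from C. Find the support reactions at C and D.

Taking moments about C: D_y·734 − 400·337 = 0 → D_y = 134800/734 = 183.651 ≈ 183.7 N.
ΣF_y = 0: C_y + 183.651 − 400 = 0 → C_y = 216.3 N.
ΣF_x = 0: no horizontal applied forces, so C_x = 0.

C_x = 0, C_y = 216.3 N, D_y = 183.7 N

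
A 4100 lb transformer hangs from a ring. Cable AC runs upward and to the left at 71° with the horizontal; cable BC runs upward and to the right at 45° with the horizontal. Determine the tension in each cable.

T_AC = 3226 lb, T_BC = 1485 lb

ΣF_x = 0: −T_AC·cos71° + T_BC·cos45° = 0 → T_BC = 0.460423·T_AC.
ΣF_y = 0: T_AC·sin71° + T_BC·sin45° = 4100.
Substitute: T_AC·(0.945519 + 0.460423·0.707107) = 4100 → T_AC = 3225.58 ≈ 3226 lb.
Then T_BC = 0.460423 × 3225.58 = 1485 lb.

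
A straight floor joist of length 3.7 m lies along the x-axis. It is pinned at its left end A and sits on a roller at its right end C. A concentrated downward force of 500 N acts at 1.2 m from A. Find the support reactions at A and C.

A_x = 0, A_y = 337.8 N, C_y = 162.2 N

ΣM about A: C_y·3.7 − 500·1.2 = 0 → C_y = 600/3.7 = 162.162 ≈ 162.2 N.
ΣF_y = 0: A_y + 162.162 − 500 = 0 → A_y = 337.8 N.
ΣF_x = 0: no horizontal applied forces, so A_x = 0.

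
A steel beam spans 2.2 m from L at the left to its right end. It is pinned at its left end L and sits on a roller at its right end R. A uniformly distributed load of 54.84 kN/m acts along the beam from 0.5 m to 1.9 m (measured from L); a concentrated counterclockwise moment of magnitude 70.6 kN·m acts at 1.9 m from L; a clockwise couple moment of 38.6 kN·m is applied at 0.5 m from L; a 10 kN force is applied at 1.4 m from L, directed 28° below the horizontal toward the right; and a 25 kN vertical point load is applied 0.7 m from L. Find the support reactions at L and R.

Resultant of the distributed load: 54.84 × 1.4 = 76.776 kN at 1.2 m from L.
ΣM about L: R_y·2.2 − (54.84·1.4)·1.2 + 70.6 − 38.6 − 10·sin28°·1.4 − 25·0.7 = 0 → R_y = 84.2038/2.2 = 38.2745 ≈ 38.27 kN.
ΣF_y = 0: L_y + 38.2745 − 54.84·1.4 − 10·sin28° − 25 = 0 → L_y = 68.20 kN.
ΣF_x = 0: L_x + 10·cos28° = 0 → L_x = -8.829 kN.

L_x = -8.829 kN, L_y = 68.20 kN, R_y = 38.27 kN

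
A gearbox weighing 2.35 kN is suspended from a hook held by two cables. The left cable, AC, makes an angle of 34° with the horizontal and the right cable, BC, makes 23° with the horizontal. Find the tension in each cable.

T_AC = 2.579 kN, T_BC = 2.323 kN

ΣF_x = 0: −T_AC·cos34° + T_BC·cos23° = 0 → T_BC = 0.900634·T_AC.
ΣF_y = 0: T_AC·sin34° + T_BC·sin23° = 2.35.
Substitute: T_AC·(0.559193 + 0.900634·0.390731) = 2.35 → T_AC = 2.5793 ≈ 2.579 kN.
Then T_BC = 0.900634 × 2.5793 = 2.323 kN.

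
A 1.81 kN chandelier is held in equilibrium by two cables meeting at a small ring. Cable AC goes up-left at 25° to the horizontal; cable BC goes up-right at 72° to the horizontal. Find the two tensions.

ΣF_x = 0: −T_AC·cos25° + T_BC·cos72° = 0 → T_BC = 2.93287·T_AC.
ΣF_y = 0: T_AC·sin25° + T_BC·sin72° = 1.81.
Substitute: T_AC·(0.422618 + 2.93287·0.951057) = 1.81 → T_AC = 0.563522 ≈ 0.5635 kN.
Then T_BC = 2.93287 × 0.563522 = 1.653 kN.

T_AC = 0.5635 kN, T_BC = 1.653 kN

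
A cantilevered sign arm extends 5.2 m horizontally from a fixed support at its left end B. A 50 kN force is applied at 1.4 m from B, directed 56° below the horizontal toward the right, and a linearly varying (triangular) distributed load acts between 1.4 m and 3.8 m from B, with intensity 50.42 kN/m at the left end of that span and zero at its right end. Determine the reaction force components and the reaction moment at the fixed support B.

B_x = -27.96 kN, B_y = 102.0 kN, M_B = 191.1 kN·m

Resultant of the triangular load: ½ × 50.42 × 2.4 = 60.504 kN, acting at 2.2 m from B (one-third of the span from the peak).
ΣF_x = 0: B_x + 50·cos56° = 0 → B_x = -27.96 kN.
ΣF_y = 0: B_y − 50·sin56° − ½·50.42·2.4 = 0 → B_y = 102.0 kN.
ΣM about B: M_B − 50·sin56°·1.4 − (½·50.42·2.4)·2.2 = 0 → M_B = 191.1 kN·m.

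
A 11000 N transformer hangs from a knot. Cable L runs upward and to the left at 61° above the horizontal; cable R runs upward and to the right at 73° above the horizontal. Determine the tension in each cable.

T_L = 4471 N, T_R = 7414 N

ΣF_x = 0: −T_L·cos61° + T_R·cos73° = 0 → T_R = 1.6582·T_L.
ΣF_y = 0: T_L·sin61° + T_R·sin73° = 11000.
Substitute: T_L·(0.87462 + 1.6582·0.956305) = 11000 → T_L = 4470.88 ≈ 4471 N.
Then T_R = 1.6582 × 4470.88 = 7414 N.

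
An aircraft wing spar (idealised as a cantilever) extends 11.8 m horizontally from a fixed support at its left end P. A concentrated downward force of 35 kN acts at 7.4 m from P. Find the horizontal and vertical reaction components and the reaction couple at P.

ΣF_x = 0: P_x = 0.
ΣF_y = 0: P_y − 35 = 0 → P_y = 35.00 kN.
ΣM about P: M_P − 35·7.4 = 0 → M_P = 259.0 kN·m.

P_x = 0, P_y = 35.00 kN, M_P = 259.0 kN·m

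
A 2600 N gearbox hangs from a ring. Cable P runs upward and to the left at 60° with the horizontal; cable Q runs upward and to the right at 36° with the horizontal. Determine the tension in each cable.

T_P = 2115 N, T_Q = 1307 N

ΣF_x = 0: −T_P·cos60° + T_Q·cos36° = 0 → T_Q = 0.618034·T_P.
ΣF_y = 0: T_P·sin60° + T_Q·sin36° = 2600.
Substitute: T_P·(0.866025 + 0.618034·0.587785) = 2600 → T_P = 2115.03 ≈ 2115 N.
Then T_Q = 0.618034 × 2115.03 = 1307 N.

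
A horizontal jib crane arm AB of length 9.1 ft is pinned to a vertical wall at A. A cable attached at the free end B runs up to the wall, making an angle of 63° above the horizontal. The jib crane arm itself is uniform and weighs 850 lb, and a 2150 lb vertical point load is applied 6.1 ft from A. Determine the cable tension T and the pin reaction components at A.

ΣM about A: T·sin63°·9.1 − 850·4.55 − 2150·6.1 = 0 → T = 16982.5/(9.1·0.891007) = 2094.49 ≈ 2094 lb.
ΣF_x = 0: A_x − T·cos63° = 0 → A_x = 2094.49 × 0.45399 = 950.9 lb.
ΣF_y = 0: A_y + T·sin63° − 850 − 2150 = 0 → A_y = 3000 − 2094.49 × 0.891007 = 1134 lb.

T = 2094 lb, A_x = 950.9 lb, A_y = 1134 lb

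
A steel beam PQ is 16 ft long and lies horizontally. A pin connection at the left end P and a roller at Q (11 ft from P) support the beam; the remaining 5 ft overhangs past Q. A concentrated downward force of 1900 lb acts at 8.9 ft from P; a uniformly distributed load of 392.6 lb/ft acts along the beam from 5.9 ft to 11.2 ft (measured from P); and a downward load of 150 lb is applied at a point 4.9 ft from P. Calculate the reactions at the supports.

P_x = 0, P_y = 909.4 lb, Q_y = 3221 lb

Resultant of the distributed load: 392.6 × 5.3 = 2080.78 lb at 8.55 ft from P.
ΣM about P: Q_y·11 − 1900·8.9 − (392.6·5.3)·8.55 − 150·4.9 = 0 → Q_y = 35435.669/11 = 3221.42 ≈ 3221 lb.
ΣF_y = 0: P_y + 3221.42 − 1900 − 392.6·5.3 − 150 = 0 → P_y = 909.4 lb.
ΣF_x = 0: no horizontal applied forces, so P_x = 0.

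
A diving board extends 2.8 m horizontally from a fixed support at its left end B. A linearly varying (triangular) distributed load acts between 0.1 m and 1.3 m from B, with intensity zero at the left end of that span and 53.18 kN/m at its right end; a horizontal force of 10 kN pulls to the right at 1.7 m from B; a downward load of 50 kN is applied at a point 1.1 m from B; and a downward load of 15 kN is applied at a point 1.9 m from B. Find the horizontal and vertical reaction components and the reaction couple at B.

B_x = -10.00 kN, B_y = 96.91 kN, M_B = 112.2 kN·m

Resultant of the triangular load: ½ × 53.18 × 1.2 = 31.908 kN, acting at 0.9 m from B (one-third of the span from the peak).
ΣF_x = 0: B_x + 10 = 0 → B_x = -10.00 kN.
ΣF_y = 0: B_y − ½·53.18·1.2 − 50 − 15 = 0 → B_y = 96.91 kN.
ΣM about B: M_B − (½·53.18·1.2)·0.9 − 50·1.1 − 15·1.9 = 0 → M_B = 112.2 kN·m.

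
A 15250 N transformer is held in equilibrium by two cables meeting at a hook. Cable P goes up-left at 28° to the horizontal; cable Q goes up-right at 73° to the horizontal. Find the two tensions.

T_P = 4542 N, T_Q = 13720 N

ΣF_x = 0: −T_P·cos28° + T_Q·cos73° = 0 → T_Q = 3.01995·T_P.
ΣF_y = 0: T_P·sin28° + T_Q·sin73° = 15250.
Substitute: T_P·(0.469472 + 3.01995·0.956305) = 15250 → T_P = 4542.12 ≈ 4542 N.
Then T_Q = 3.01995 × 4542.12 = 13720 N.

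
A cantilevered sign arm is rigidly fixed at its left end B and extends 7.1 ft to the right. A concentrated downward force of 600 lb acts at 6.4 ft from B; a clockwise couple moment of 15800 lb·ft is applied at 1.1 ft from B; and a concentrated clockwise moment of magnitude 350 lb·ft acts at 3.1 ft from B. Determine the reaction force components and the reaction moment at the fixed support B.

ΣF_x = 0: B_x = 0.
ΣF_y = 0: B_y − 600 = 0 → B_y = 600.0 lb.
ΣM about B: M_B − 600·6.4 − 15800 − 350 = 0 → M_B = 19990 lb·ft.

B_x = 0, B_y = 600.0 lb, M_B = 19990 lb·ft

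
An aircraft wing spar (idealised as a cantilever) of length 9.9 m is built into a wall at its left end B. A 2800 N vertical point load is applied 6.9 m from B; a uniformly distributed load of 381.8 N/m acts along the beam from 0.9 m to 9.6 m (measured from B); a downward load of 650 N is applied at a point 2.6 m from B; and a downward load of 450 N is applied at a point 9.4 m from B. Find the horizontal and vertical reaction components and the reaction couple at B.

B_x = 0, B_y = 7222 N, M_B = 42680 N·m

Resultant of the distributed load: 381.8 × 8.7 = 3321.66 N at 5.25 m from B.
ΣF_x = 0: B_x = 0.
ΣF_y = 0: B_y − 2800 − 381.8·8.7 − 650 − 450 = 0 → B_y = 7222 N.
ΣM about B: M_B − 2800·6.9 − (381.8·8.7)·5.25 − 650·2.6 − 450·9.4 = 0 → M_B = 42680 N·m.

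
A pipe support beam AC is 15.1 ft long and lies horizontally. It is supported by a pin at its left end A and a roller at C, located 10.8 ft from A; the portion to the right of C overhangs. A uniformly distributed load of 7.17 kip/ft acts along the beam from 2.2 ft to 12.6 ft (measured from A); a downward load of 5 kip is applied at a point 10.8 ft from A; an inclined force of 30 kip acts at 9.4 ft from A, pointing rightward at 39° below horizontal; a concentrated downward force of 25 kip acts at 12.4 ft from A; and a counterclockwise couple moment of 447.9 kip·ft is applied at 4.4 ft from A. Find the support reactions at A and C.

Resultant of the distributed load: 7.17 × 10.4 = 74.568 kip at 7.4 ft from A.
ΣM about A: C_y·10.8 − (7.17·10.4)·7.4 − 5·10.8 − 30·sin39°·9.4 − 25·12.4 + 447.9 = 0 → C_y = 645.372/10.8 = 59.7567 ≈ 59.76 kip.
ΣF_y = 0: A_y + 59.7567 − 7.17·10.4 − 5 − 30·sin39° − 25 = 0 → A_y = 63.69 kip.
ΣF_x = 0: A_x + 30·cos39° = 0 → A_x = -23.31 kip.

A_x = -23.31 kip, A_y = 63.69 kip, C_y = 59.76 kip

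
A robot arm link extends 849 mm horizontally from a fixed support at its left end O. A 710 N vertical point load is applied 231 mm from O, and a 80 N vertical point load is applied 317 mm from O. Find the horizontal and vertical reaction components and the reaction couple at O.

ΣF_x = 0: O_x = 0.
ΣF_y = 0: O_y − 710 − 80 = 0 → O_y = 790.0 N.
ΣM about O: M_O − 710·231 − 80·317 = 0 → M_O = 189400 N·mm.

O_x = 0, O_y = 790.0 N, M_O = 189400 N·mm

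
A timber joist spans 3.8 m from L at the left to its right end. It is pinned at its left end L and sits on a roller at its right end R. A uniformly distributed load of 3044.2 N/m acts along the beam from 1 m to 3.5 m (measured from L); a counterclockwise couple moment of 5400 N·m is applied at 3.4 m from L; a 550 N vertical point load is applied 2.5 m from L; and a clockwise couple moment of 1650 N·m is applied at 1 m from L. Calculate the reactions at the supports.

L_x = 0, L_y = 4279 N, R_y = 3881 N

Resultant of the distributed load: 3044.2 × 2.5 = 7610.5 N at 2.25 m from L.
Taking moments about L: R_y·3.8 − (3044.2·2.5)·2.25 + 5400 − 550·2.5 − 1650 = 0 → R_y = 14748.625/3.8 = 3881.22 ≈ 3881 N.
ΣF_y = 0: L_y + 3881.22 − 3044.2·2.5 − 550 = 0 → L_y = 4279 N.
ΣF_x = 0: no horizontal applied forces, so L_x = 0.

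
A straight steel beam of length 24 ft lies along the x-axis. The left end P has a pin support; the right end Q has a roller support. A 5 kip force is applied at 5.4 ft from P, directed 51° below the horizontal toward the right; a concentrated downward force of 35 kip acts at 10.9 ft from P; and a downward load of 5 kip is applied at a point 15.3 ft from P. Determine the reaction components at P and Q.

Moments about P: Q_y·24 − 5·sin51°·5.4 − 35·10.9 − 5·15.3 = 0 → Q_y = 478.983/24 = 19.9576 ≈ 19.96 kip.
ΣF_y = 0: P_y + 19.9576 − 5·sin51° − 35 − 5 = 0 → P_y = 23.93 kip.
ΣF_x = 0: P_x + 5·cos51° = 0 → P_x = -3.147 kip.

P_x = -3.147 kip, P_y = 23.93 kip, Q_y = 19.96 kip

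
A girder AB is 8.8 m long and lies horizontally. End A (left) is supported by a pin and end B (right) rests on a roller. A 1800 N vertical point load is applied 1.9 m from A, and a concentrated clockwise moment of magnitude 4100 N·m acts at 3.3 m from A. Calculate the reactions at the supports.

Moments about A: B_y·8.8 − 1800·1.9 − 4100 = 0 → B_y = 7520/8.8 = 854.545 ≈ 854.5 N.
ΣF_y = 0: A_y + 854.545 − 1800 = 0 → A_y = 945.5 N.
ΣF_x = 0: no horizontal applied forces, so A_x = 0.

A_x = 0, A_y = 945.5 N, B_y = 854.5 N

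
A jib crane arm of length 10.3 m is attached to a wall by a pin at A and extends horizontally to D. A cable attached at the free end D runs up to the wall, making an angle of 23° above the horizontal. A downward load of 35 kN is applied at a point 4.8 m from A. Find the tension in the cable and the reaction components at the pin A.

ΣM about A: T·sin23°·10.3 − 35·4.8 = 0 → T = 168/(10.3·0.390731) = 41.744 ≈ 41.74 kN.
ΣF_x = 0: A_x − T·cos23° = 0 → A_x = 41.744 × 0.920505 = 38.43 kN.
ΣF_y = 0: A_y + T·sin23° − 35 = 0 → A_y = 35 − 41.744 × 0.390731 = 18.69 kN.

T = 41.74 kN, A_x = 38.43 kN, A_y = 18.69 kN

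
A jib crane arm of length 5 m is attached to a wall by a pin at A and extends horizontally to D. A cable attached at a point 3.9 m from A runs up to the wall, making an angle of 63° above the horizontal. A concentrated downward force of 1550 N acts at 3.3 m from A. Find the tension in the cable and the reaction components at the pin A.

T = 1472 N, A_x = 668.3 N, A_y = 238.5 N

ΣM about A: T·sin63°·3.9 − 1550·3.3 = 0 → T = 5115/(3.9·0.891007) = 1471.97 ≈ 1472 N.
ΣF_x = 0: A_x − T·cos63° = 0 → A_x = 1471.97 × 0.45399 = 668.3 N.
ΣF_y = 0: A_y + T·sin63° − 1550 = 0 → A_y = 1550 − 1471.97 × 0.891007 = 238.5 N.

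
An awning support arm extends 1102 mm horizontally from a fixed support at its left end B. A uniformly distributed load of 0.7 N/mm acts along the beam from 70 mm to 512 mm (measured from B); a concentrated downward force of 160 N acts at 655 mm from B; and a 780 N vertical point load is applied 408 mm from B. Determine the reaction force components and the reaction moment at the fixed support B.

Resultant of the distributed load: 0.7 × 442 = 309.4 N at 291 mm from B.
ΣF_x = 0: B_x = 0.
ΣF_y = 0: B_y − 0.7·442 − 160 − 780 = 0 → B_y = 1249 N.
ΣM about B: M_B − (0.7·442)·291 − 160·655 − 780·408 = 0 → M_B = 513100 N·mm.

B_x = 0, B_y = 1249 N, M_B = 513100 N·mm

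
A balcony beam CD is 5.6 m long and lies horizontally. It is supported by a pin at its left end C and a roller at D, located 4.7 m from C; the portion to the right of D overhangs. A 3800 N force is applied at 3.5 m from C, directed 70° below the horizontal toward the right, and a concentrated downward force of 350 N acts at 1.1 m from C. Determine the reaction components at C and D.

C_x = -1300 N, C_y = 1180 N, D_y = 2741 N

Moments about C: D_y·4.7 − 3800·sin70°·3.5 − 350·1.1 = 0 → D_y = 12882.9/4.7 = 2741.04 ≈ 2741 N.
ΣF_y = 0: C_y + 2741.04 − 3800·sin70° − 350 = 0 → C_y = 1180 N.
ΣF_x = 0: C_x + 3800·cos70° = 0 → C_x = -1300 N.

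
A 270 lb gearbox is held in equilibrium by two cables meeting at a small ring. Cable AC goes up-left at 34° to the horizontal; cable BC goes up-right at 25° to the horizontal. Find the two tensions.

ΣF_x = 0: −T_AC·cos34° + T_BC·cos25° = 0 → T_BC = 0.914742·T_AC.
ΣF_y = 0: T_AC·sin34° + T_BC·sin25° = 270.
Substitute: T_AC·(0.559193 + 0.914742·0.422618) = 270 → T_AC = 285.479 ≈ 285.5 lb.
Then T_BC = 0.914742 × 285.479 = 261.1 lb.

T_AC = 285.5 lb, T_BC = 261.1 lb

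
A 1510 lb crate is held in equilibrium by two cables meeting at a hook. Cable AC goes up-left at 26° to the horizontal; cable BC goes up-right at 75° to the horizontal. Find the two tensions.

ΣF_x = 0: −T_AC·cos26° + T_BC·cos75° = 0 → T_BC = 3.47267·T_AC.
ΣF_y = 0: T_AC·sin26° + T_BC·sin75° = 1510.
Substitute: T_AC·(0.438371 + 3.47267·0.965926) = 1510 → T_AC = 398.132 ≈ 398.1 lb.
Then T_BC = 3.47267 × 398.132 = 1383 lb.

T_AC = 398.1 lb, T_BC = 1383 lb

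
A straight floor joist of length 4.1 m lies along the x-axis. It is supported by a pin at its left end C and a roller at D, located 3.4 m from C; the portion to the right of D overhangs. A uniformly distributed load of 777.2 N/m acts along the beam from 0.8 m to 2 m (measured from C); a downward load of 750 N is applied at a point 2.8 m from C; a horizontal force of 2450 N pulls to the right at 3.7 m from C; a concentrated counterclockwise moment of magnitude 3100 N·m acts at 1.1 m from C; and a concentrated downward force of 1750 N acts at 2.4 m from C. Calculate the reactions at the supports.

C_x = -2450 N, C_y = 2107 N, D_y = 1325 N

Resultant of the distributed load: 777.2 × 1.2 = 932.64 N at 1.4 m from C.
ΣM about C: D_y·3.4 − (777.2·1.2)·1.4 − 750·2.8 + 3100 − 1750·2.4 = 0 → D_y = 4505.696/3.4 = 1325.2 ≈ 1325 N.
ΣF_y = 0: C_y + 1325.2 − 777.2·1.2 − 750 − 1750 = 0 → C_y = 2107 N.
ΣF_x = 0: C_x + 2450 = 0 → C_x = -2450 N.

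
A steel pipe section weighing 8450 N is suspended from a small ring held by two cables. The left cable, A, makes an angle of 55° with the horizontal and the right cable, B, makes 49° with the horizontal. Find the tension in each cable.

ΣF_x = 0: −T_A·cos55° + T_B·cos49° = 0 → T_B = 0.874276·T_A.
ΣF_y = 0: T_A·sin55° + T_B·sin49° = 8450.
Substitute: T_A·(0.819152 + 0.874276·0.75471) = 8450 → T_A = 5713.41 ≈ 5713 N.
Then T_B = 0.874276 × 5713.41 = 4995 N.

T_A = 5713 N, T_B = 4995 N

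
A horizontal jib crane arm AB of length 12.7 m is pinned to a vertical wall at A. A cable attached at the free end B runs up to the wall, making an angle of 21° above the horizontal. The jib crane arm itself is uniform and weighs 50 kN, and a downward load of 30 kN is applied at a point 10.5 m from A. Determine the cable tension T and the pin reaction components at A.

T = 139.0 kN, A_x = 129.7 kN, A_y = 30.20 kN

ΣM about A: T·sin21°·12.7 − 50·6.35 − 30·10.5 = 0 → T = 632.5/(12.7·0.358368) = 138.972 ≈ 139.0 kN.
ΣF_x = 0: A_x − T·cos21° = 0 → A_x = 138.972 × 0.93358 = 129.7 kN.
ΣF_y = 0: A_y + T·sin21° − 50 − 30 = 0 → A_y = 80 − 138.972 × 0.358368 = 30.20 kN.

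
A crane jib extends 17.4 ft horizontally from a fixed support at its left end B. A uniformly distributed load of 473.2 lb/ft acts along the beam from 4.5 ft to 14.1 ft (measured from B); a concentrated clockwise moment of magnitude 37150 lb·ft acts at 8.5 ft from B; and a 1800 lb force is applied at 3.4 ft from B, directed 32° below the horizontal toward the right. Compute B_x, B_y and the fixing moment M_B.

Resultant of the distributed load: 473.2 × 9.6 = 4542.72 lb at 9.3 ft from B.
ΣF_x = 0: B_x + 1800·cos32° = 0 → B_x = -1526 lb.
ΣF_y = 0: B_y − 473.2·9.6 − 1800·sin32° = 0 → B_y = 5497 lb.
ΣM about B: M_B − (473.2·9.6)·9.3 − 37150 − 1800·sin32°·3.4 = 0 → M_B = 82640 lb·ft.

B_x = -1526 lb, B_y = 5497 lb, M_B = 82640 lb·ft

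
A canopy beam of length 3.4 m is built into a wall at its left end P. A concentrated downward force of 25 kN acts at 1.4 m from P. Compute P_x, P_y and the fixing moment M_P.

ΣF_x = 0: P_x = 0.
ΣF_y = 0: P_y − 25 = 0 → P_y = 25.00 kN.
ΣM about P: M_P − 25·1.4 = 0 → M_P = 35.00 kN·m.

P_x = 0, P_y = 25.00 kN, M_P = 35.00 kN·m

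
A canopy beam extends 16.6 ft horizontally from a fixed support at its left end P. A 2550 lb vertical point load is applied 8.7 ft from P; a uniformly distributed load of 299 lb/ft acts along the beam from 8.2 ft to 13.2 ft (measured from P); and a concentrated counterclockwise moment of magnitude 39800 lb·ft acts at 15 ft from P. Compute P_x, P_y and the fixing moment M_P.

P_x = 0, P_y = 4045 lb, M_P = -1619 lb·ft

Resultant of the distributed load: 299 × 5 = 1495 lb at 10.7 ft from P.
ΣF_x = 0: P_x = 0.
ΣF_y = 0: P_y − 2550 − 299·5 = 0 → P_y = 4045 lb.
ΣM about P: M_P − 2550·8.7 − (299·5)·10.7 + 39800 = 0 → M_P = -1619 lb·ft.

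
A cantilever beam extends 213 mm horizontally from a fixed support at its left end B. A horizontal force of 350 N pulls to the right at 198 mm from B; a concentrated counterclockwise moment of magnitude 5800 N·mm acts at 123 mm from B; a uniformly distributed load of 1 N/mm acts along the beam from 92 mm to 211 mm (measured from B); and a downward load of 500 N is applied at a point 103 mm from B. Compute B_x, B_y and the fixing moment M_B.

B_x = -350.0 N, B_y = 619.0 N, M_B = 63730 N·mm

Resultant of the distributed load: 1 × 119 = 119 N at 151.5 mm from B.
ΣF_x = 0: B_x + 350 = 0 → B_x = -350.0 N.
ΣF_y = 0: B_y − 1·119 − 500 = 0 → B_y = 619.0 N.
ΣM about B: M_B + 5800 − (1·119)·151.5 − 500·103 = 0 → M_B = 63730 N·mm.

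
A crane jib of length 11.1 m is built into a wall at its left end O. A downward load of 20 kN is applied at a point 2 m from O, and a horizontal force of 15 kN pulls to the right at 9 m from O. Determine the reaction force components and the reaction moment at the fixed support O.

O_x = -15.00 kN, O_y = 20.00 kN, M_O = 40.00 kN·m

ΣF_x = 0: O_x + 15 = 0 → O_x = -15.00 kN.
ΣF_y = 0: O_y − 20 = 0 → O_y = 20.00 kN.
ΣM about O: M_O − 20·2 = 0 → M_O = 40.00 kN·m.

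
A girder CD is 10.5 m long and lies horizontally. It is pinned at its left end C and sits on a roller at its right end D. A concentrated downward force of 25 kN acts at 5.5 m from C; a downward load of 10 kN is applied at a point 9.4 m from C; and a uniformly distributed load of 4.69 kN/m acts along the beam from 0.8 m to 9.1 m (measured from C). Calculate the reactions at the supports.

C_x = 0, C_y = 33.53 kN, D_y = 40.40 kN

Resultant of the distributed load: 4.69 × 8.3 = 38.927 kN at 4.95 m from C.
Moments about C: D_y·10.5 − 25·5.5 − 10·9.4 − (4.69·8.3)·4.95 = 0 → D_y = 424.18865/10.5 = 40.3989 ≈ 40.40 kN.
ΣF_y = 0: C_y + 40.3989 − 25 − 10 − 4.69·8.3 = 0 → C_y = 33.53 kN.
ΣF_x = 0: no horizontal applied forces, so C_x = 0.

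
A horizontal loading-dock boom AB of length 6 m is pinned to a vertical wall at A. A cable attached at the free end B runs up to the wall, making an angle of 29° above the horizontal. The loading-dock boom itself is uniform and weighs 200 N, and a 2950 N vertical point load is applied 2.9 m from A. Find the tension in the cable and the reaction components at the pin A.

ΣM about A: T·sin29°·6 − 200·3 − 2950·2.9 = 0 → T = 9155/(6·0.48481) = 3147.28 ≈ 3147 N.
ΣF_x = 0: A_x − T·cos29° = 0 → A_x = 3147.28 × 0.87462 = 2753 N.
ΣF_y = 0: A_y + T·sin29° − 200 − 2950 = 0 → A_y = 3150 − 3147.28 × 0.48481 = 1624 N.

T = 3147 N, A_x = 2753 N, A_y = 1624 N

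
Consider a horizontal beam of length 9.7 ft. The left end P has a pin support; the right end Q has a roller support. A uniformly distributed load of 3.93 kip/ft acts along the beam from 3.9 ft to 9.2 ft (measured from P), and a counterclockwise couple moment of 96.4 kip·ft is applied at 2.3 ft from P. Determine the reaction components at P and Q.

P_x = 0, P_y = 16.70 kip, Q_y = 4.127 kip

Resultant of the distributed load: 3.93 × 5.3 = 20.829 kip at 6.55 ft from P.
ΣM about P: Q_y·9.7 − (3.93·5.3)·6.55 + 96.4 = 0 → Q_y = 40.02995/9.7 = 4.1268 ≈ 4.127 kip.
ΣF_y = 0: P_y + 4.1268 − 3.93·5.3 = 0 → P_y = 16.70 kip.
ΣF_x = 0: no horizontal applied forces, so P_x = 0.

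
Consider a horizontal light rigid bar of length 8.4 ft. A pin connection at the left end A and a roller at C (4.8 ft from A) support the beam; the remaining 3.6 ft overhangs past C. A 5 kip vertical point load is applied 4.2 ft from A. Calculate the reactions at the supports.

Moments about A: C_y·4.8 − 5·4.2 = 0 → C_y = 21/4.8 = 4.375 kip.
ΣF_y = 0: A_y + 4.375 − 5 = 0 → A_y = 0.6250 kip.
ΣF_x = 0: no horizontal applied forces, so A_x = 0.

A_x = 0, A_y = 0.6250 kip, C_y = 4.375 kip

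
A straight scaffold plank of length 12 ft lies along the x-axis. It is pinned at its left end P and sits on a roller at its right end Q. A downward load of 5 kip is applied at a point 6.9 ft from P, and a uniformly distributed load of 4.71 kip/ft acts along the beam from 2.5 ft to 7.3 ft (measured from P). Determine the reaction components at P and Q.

P_x = 0, P_y = 15.50 kip, Q_y = 12.11 kip

Resultant of the distributed load: 4.71 × 4.8 = 22.608 kip at 4.9 ft from P.
Taking moments about P: Q_y·12 − 5·6.9 − (4.71·4.8)·4.9 = 0 → Q_y = 145.2792/12 = 12.1066 ≈ 12.11 kip.
ΣF_y = 0: P_y + 12.1066 − 5 − 4.71·4.8 = 0 → P_y = 15.50 kip.
ΣF_x = 0: no horizontal applied forces, so P_x = 0.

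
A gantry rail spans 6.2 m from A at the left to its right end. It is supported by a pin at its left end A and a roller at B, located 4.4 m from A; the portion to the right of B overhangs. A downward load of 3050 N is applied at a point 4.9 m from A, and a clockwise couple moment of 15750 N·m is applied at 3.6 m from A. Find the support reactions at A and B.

A_x = 0, A_y = -3926 N, B_y = 6976 N

Taking moments about A: B_y·4.4 − 3050·4.9 − 15750 = 0 → B_y = 30695/4.4 = 6976.14 ≈ 6976 N.
ΣF_y = 0: A_y + 6976.14 − 3050 = 0 → A_y = -3926 N.
ΣF_x = 0: no horizontal applied forces, so A_x = 0.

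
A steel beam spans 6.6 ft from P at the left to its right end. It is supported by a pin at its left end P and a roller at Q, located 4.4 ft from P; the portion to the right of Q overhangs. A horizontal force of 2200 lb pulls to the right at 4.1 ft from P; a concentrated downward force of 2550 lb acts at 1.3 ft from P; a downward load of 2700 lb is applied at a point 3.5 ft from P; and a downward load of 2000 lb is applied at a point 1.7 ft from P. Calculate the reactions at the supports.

Moments about P: Q_y·4.4 − 2550·1.3 − 2700·3.5 − 2000·1.7 = 0 → Q_y = 16165/4.4 = 3673.86 ≈ 3674 lb.
ΣF_y = 0: P_y + 3673.86 − 2550 − 2700 − 2000 = 0 → P_y = 3576 lb.
ΣF_x = 0: P_x + 2200 = 0 → P_x = -2200 lb.

P_x = -2200 lb, P_y = 3576 lb, Q_y = 3674 lb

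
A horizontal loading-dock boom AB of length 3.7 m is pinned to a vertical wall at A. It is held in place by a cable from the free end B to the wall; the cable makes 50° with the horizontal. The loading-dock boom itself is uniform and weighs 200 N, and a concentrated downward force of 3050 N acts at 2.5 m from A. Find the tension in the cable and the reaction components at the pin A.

T = 2821 N, A_x = 1813 N, A_y = 1089 N

ΣM about A: T·sin50°·3.7 − 200·1.85 − 3050·2.5 = 0 → T = 7995/(3.7·0.766044) = 2820.74 ≈ 2821 N.
ΣF_x = 0: A_x − T·cos50° = 0 → A_x = 2820.74 × 0.642788 = 1813 N.
ΣF_y = 0: A_y + T·sin50° − 200 − 3050 = 0 → A_y = 3250 − 2820.74 × 0.766044 = 1089 N.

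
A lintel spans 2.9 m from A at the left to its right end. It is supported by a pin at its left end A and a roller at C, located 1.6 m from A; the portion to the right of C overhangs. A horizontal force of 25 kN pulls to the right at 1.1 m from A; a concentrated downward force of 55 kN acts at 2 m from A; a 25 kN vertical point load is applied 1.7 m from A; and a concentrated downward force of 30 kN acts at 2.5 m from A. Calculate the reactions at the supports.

A_x = -25.00 kN, A_y = -32.19 kN, C_y = 142.2 kN

ΣM about A: C_y·1.6 − 55·2 − 25·1.7 − 30·2.5 = 0 → C_y = 227.5/1.6 = 142.188 ≈ 142.2 kN.
ΣF_y = 0: A_y + 142.188 − 55 − 25 − 30 = 0 → A_y = -32.19 kN.
ΣF_x = 0: A_x + 25 = 0 → A_x = -25.00 kN.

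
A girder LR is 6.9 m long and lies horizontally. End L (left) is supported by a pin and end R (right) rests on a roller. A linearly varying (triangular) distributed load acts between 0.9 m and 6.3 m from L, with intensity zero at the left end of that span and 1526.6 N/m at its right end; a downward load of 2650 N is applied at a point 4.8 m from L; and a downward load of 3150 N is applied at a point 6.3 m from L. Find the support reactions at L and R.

L_x = 0, L_y = 2514 N, R_y = 7408 N

Resultant of the triangular load: ½ × 1526.6 × 5.4 = 4121.82 N, acting at 4.5 m from L (one-third of the span from the peak).
ΣM about L: R_y·6.9 − (½·1526.6·5.4)·4.5 − 2650·4.8 − 3150·6.3 = 0 → R_y = 51113.19/6.9 = 7407.71 ≈ 7408 N.
ΣF_y = 0: L_y + 7407.71 − ½·1526.6·5.4 − 2650 − 3150 = 0 → L_y = 2514 N.
ΣF_x = 0: no horizontal applied forces, so L_x = 0.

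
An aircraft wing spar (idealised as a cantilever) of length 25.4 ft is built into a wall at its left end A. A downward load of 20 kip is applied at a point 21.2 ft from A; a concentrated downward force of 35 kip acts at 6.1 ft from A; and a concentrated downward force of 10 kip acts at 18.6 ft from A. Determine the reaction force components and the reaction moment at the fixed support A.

ΣF_x = 0: A_x = 0.
ΣF_y = 0: A_y − 20 − 35 − 10 = 0 → A_y = 65.00 kip.
ΣM about A: M_A − 20·21.2 − 35·6.1 − 10·18.6 = 0 → M_A = 823.5 kip·ft.

A_x = 0, A_y = 65.00 kip, M_A = 823.5 kip·ft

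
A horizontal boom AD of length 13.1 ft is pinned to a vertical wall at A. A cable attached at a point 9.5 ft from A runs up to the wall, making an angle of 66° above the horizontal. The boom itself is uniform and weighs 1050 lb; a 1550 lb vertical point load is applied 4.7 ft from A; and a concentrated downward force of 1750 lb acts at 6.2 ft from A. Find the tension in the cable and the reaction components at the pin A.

ΣM about A: T·sin66°·9.5 − 1050·6.55 − 1550·4.7 − 1750·6.2 = 0 → T = 25012.5/(9.5·0.913545) = 2882.06 ≈ 2882 lb.
ΣF_x = 0: A_x − T·cos66° = 0 → A_x = 2882.06 × 0.406737 = 1172 lb.
ΣF_y = 0: A_y + T·sin66° − 1050 − 1550 − 1750 = 0 → A_y = 4350 − 2882.06 × 0.913545 = 1717 lb.

T = 2882 lb, A_x = 1172 lb, A_y = 1717 lb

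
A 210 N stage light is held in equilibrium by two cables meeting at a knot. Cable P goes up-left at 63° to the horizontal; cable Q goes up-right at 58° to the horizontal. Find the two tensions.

T_P = 129.8 N, T_Q = 111.2 N

ΣF_x = 0: −T_P·cos63° + T_Q·cos58° = 0 → T_Q = 0.856716·T_P.
ΣF_y = 0: T_P·sin63° + T_Q·sin58° = 210.
Substitute: T_P·(0.891007 + 0.856716·0.848048) = 210 → T_P = 129.827 ≈ 129.8 N.
Then T_Q = 0.856716 × 129.827 = 111.2 N.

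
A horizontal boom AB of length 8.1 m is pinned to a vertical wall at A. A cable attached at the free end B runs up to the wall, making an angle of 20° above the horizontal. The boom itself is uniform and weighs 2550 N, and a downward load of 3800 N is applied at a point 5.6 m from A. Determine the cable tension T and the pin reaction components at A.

T = 11410 N, A_x = 10720 N, A_y = 2448 N

ΣM about A: T·sin20°·8.1 − 2550·4.05 − 3800·5.6 = 0 → T = 31607.5/(8.1·0.34202) = 11409.2 ≈ 11410 N.
ΣF_x = 0: A_x − T·cos20° = 0 → A_x = 11409.2 × 0.939693 = 10720 N.
ΣF_y = 0: A_y + T·sin20° − 2550 − 3800 = 0 → A_y = 6350 − 11409.2 × 0.34202 = 2448 N.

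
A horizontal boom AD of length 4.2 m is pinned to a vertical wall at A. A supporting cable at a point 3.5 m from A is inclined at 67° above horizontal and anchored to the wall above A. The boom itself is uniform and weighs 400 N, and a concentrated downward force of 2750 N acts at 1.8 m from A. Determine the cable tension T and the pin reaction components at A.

T = 1797 N, A_x = 702.2 N, A_y = 1496 N

ΣM about A: T·sin67°·3.5 − 400·2.1 − 2750·1.8 = 0 → T = 5790/(3.5·0.920505) = 1797.15 ≈ 1797 N.
ΣF_x = 0: A_x − T·cos67° = 0 → A_x = 1797.15 × 0.390731 = 702.2 N.
ΣF_y = 0: A_y + T·sin67° − 400 − 2750 = 0 → A_y = 3150 − 1797.15 × 0.920505 = 1496 N.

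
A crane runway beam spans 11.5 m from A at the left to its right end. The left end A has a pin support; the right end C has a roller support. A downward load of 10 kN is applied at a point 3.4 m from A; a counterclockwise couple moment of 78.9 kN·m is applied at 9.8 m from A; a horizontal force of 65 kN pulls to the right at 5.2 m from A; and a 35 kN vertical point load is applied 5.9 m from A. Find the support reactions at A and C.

A_x = -65.00 kN, A_y = 30.95 kN, C_y = 14.05 kN

Moments about A: C_y·11.5 − 10·3.4 + 78.9 − 35·5.9 = 0 → C_y = 161.6/11.5 = 14.0522 ≈ 14.05 kN.
ΣF_y = 0: A_y + 14.0522 − 10 − 35 = 0 → A_y = 30.95 kN.
ΣF_x = 0: A_x + 65 = 0 → A_x = -65.00 kN.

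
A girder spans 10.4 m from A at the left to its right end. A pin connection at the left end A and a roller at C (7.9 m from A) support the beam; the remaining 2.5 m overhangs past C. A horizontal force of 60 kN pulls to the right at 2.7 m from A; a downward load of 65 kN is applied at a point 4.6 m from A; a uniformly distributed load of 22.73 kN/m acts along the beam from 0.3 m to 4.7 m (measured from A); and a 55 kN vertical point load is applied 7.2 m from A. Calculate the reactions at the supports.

Resultant of the distributed load: 22.73 × 4.4 = 100.012 kN at 2.5 m from A.
Taking moments about A: C_y·7.9 − 65·4.6 − (22.73·4.4)·2.5 − 55·7.2 = 0 → C_y = 945.03/7.9 = 119.624 ≈ 119.6 kN.
ΣF_y = 0: A_y + 119.624 − 65 − 22.73·4.4 − 55 = 0 → A_y = 100.4 kN.
ΣF_x = 0: A_x + 60 = 0 → A_x = -60.00 kN.

A_x = -60.00 kN, A_y = 100.4 kN, C_y = 119.6 kN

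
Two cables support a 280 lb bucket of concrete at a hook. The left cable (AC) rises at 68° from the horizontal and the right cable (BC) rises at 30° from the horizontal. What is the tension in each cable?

T_AC = 244.9 lb, T_BC = 105.9 lb

ΣF_x = 0: −T_AC·cos68° + T_BC·cos30° = 0 → T_BC = 0.432558·T_AC.
ΣF_y = 0: T_AC·sin68° + T_BC·sin30° = 280.
Substitute: T_AC·(0.927184 + 0.432558·0.5) = 280 → T_AC = 244.87 ≈ 244.9 lb.
Then T_BC = 0.432558 × 244.87 = 105.9 lb.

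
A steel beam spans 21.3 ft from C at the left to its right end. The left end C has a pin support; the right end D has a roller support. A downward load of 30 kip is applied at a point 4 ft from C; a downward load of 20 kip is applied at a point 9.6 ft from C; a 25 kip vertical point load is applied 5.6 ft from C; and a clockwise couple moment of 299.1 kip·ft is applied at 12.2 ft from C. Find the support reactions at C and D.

ΣM about C: D_y·21.3 − 30·4 − 20·9.6 − 25·5.6 − 299.1 = 0 → D_y = 751.1/21.3 = 35.2629 ≈ 35.26 kip.
ΣF_y = 0: C_y + 35.2629 − 30 − 20 − 25 = 0 → C_y = 39.74 kip.
ΣF_x = 0: no horizontal applied forces, so C_x = 0.

C_x = 0, C_y = 39.74 kip, D_y = 35.26 kip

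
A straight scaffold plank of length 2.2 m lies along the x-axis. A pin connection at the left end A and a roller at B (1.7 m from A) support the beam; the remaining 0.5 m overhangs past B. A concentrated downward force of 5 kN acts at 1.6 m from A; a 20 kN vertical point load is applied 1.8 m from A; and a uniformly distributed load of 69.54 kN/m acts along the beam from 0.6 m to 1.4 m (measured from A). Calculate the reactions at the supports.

A_x = 0, A_y = 22.02 kN, B_y = 58.61 kN

Resultant of the distributed load: 69.54 × 0.8 = 55.632 kN at 1 m from A.
Moments about A: B_y·1.7 − 5·1.6 − 20·1.8 − (69.54·0.8)·1 = 0 → B_y = 99.632/1.7 = 58.6071 ≈ 58.61 kN.
ΣF_y = 0: A_y + 58.6071 − 5 − 20 − 69.54·0.8 = 0 → A_y = 22.02 kN.
ΣF_x = 0: no horizontal applied forces, so A_x = 0.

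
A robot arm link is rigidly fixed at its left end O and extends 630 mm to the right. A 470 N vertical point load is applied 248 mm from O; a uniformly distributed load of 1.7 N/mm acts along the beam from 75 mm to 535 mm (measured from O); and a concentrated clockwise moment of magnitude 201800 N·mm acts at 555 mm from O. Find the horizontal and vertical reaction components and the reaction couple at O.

O_x = 0, O_y = 1252 N, M_O = 556900 N·mm

Resultant of the distributed load: 1.7 × 460 = 782 N at 305 mm from O.
ΣF_x = 0: O_x = 0.
ΣF_y = 0: O_y − 470 − 1.7·460 = 0 → O_y = 1252 N.
ΣM about O: M_O − 470·248 − (1.7·460)·305 − 201800 = 0 → M_O = 556900 N·mm.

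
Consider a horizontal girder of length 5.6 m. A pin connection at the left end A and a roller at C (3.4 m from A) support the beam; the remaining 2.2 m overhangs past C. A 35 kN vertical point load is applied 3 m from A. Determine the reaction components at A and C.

Moments about A: C_y·3.4 − 35·3 = 0 → C_y = 105/3.4 = 30.8824 ≈ 30.88 kN.
ΣF_y = 0: A_y + 30.8824 − 35 = 0 → A_y = 4.118 kN.
ΣF_x = 0: no horizontal applied forces, so A_x = 0.

A_x = 0, A_y = 4.118 kN, C_y = 30.88 kN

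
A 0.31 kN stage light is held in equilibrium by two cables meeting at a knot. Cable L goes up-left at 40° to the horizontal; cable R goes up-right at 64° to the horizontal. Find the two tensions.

T_L = 0.1401 kN, T_R = 0.2447 kN

ΣF_x = 0: −T_L·cos40° + T_R·cos64° = 0 → T_R = 1.74748·T_L.
ΣF_y = 0: T_L·sin40° + T_R·sin64° = 0.31.
Substitute: T_L·(0.642788 + 1.74748·0.898794) = 0.31 → T_L = 0.140055 ≈ 0.1401 kN.
Then T_R = 1.74748 × 0.140055 = 0.2447 kN.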